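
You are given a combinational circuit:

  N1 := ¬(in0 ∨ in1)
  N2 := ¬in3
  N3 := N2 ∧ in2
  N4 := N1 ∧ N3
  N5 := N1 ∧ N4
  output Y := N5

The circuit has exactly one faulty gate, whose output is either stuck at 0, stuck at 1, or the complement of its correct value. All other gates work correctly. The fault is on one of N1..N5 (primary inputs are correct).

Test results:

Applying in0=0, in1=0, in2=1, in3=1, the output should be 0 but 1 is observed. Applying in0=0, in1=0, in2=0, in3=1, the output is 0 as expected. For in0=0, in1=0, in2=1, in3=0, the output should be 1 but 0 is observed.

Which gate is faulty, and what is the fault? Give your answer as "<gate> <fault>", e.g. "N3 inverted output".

Fault-free values for test 1 (in0=0, in1=0, in2=1, in3=1): N1=1, N2=0, N3=0, N4=0, N5=0, giving Y=0. Observed 1.
Test 1: faults giving observed 1 are {N2 stuck-at-1, N2 inverted output, N3 stuck-at-1, N3 inverted output, N4 stuck-at-1, N4 inverted output, N5 stuck-at-1, N5 inverted output}.
Test 2 (in0=0, in1=0, in2=0, in3=1): fault-free N1=1, N2=0, N3=0, N4=0, N5=0 → 0; observed 0. Eliminates N3 stuck-at-1, N3 inverted output, N4 stuck-at-1, N4 inverted output, N5 stuck-at-1, N5 inverted output.
Test 3 (in0=0, in1=0, in2=1, in3=0): fault-free N1=1, N2=1, N3=1, N4=1, N5=1 → 1; observed 0. Eliminates N2 stuck-at-1.
Only N2 inverted output is consistent with every test.

N2 inverted output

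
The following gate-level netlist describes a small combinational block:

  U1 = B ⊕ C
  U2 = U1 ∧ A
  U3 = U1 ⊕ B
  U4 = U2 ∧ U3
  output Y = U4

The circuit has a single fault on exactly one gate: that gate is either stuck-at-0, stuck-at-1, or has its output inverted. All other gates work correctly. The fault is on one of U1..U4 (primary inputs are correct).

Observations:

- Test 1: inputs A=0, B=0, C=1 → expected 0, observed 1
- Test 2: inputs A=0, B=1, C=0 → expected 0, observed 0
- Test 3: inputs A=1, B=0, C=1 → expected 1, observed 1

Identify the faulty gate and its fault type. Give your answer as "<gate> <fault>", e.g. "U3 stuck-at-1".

Fault-free values for test 1 (A=0, B=0, C=1): U1=1, U2=0, U3=1, U4=0, giving Y=0. Observed 1.
Test 1: faults giving observed 1 are {U2 stuck-at-1, U2 inverted output, U4 stuck-at-1, U4 inverted output}.
Test 2 (A=0, B=1, C=0): fault-free U1=1, U2=0, U3=0, U4=0 → 0; observed 0. Eliminates U4 stuck-at-1, U4 inverted output.
Test 3 (A=1, B=0, C=1): fault-free U1=1, U2=1, U3=1, U4=1 → 1; observed 1. Eliminates U2 inverted output.
Only U2 stuck-at-1 is consistent with every test.

U2 stuck-at-1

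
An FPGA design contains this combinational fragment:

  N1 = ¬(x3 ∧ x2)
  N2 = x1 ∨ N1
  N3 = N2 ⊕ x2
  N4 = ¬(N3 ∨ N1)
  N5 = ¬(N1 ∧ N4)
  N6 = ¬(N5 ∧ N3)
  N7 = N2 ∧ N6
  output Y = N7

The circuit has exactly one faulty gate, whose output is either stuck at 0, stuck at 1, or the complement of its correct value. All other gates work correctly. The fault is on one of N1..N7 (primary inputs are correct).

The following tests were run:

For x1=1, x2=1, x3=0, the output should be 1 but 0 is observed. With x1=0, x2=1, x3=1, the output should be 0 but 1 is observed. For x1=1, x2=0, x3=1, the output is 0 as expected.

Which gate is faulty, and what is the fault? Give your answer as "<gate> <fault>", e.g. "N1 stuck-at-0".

Fault-free values for test 1 (x1=1, x2=1, x3=0): N1=1, N2=1, N3=0, N4=0, N5=1, N6=1, N7=1, giving Y=1. Observed 0.
Test 1: faults giving observed 0 are {N2 stuck-at-0, N2 inverted output, N3 stuck-at-1, N3 inverted output, N6 stuck-at-0, N6 inverted output, N7 stuck-at-0, N7 inverted output}.
Test 2 (x1=0, x2=1, x3=1): fault-free N1=0, N2=0, N3=1, N4=0, N5=1, N6=0, N7=0 → 0; observed 1. Eliminates N2 stuck-at-0, N3 stuck-at-1, N3 inverted output, N6 stuck-at-0, N6 inverted output, N7 stuck-at-0.
Test 3 (x1=1, x2=0, x3=1): fault-free N1=1, N2=1, N3=1, N4=0, N5=1, N6=0, N7=0 → 0; observed 0. Eliminates N7 inverted output.
Only N2 inverted output is consistent with every test.

N2 inverted output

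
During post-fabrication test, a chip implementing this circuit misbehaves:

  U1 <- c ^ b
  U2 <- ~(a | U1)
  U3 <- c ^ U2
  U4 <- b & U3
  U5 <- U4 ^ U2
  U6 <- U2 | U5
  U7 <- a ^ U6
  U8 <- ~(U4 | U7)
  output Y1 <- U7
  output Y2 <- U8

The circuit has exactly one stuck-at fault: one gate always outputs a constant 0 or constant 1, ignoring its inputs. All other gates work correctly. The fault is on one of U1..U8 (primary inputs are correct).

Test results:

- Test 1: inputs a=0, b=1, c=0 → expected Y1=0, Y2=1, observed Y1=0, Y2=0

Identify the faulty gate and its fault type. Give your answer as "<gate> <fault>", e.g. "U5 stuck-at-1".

Fault-free values for test 1 (a=0, b=1, c=0): U1=1, U2=0, U3=0, U4=0, U5=0, U6=0, U7=0, U8=1, giving Y1=0, Y2=1. Observed Y1=0, Y2=0.
Test 1: faults giving observed Y1=0, Y2=0 are {U8 stuck-at-0}.
Only U8 stuck-at-0 is consistent with every test.

U8 stuck-at-0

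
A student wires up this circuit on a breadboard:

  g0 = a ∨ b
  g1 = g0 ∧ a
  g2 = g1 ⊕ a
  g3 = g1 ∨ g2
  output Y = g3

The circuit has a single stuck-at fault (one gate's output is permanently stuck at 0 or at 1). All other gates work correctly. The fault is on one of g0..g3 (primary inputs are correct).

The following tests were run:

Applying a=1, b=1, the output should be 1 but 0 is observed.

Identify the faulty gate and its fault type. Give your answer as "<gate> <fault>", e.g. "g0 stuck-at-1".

Fault-free values for test 1 (a=1, b=1): g0=1, g1=1, g2=0, g3=1, giving Y=1. Observed 0.
Test 1: faults giving observed 0 are {g3 stuck-at-0}.
Only g3 stuck-at-0 is consistent with every test.

g3 stuck-at-0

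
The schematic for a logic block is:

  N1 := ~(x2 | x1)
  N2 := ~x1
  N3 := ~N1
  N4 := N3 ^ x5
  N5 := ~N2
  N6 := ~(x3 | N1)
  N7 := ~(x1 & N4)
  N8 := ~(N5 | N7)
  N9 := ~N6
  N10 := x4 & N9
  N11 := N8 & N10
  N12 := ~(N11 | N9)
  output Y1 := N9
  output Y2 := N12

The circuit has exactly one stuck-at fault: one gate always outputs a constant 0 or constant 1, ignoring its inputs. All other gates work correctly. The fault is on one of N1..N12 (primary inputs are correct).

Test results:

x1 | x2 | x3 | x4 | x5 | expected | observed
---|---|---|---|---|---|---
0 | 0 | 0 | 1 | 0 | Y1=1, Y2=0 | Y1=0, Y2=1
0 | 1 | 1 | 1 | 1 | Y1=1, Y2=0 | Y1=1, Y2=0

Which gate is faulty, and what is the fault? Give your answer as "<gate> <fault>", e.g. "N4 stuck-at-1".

N1 stuck-at-0

Fault-free values for test 1 (x1=0, x2=0, x3=0, x4=1, x5=0): N1=1, N2=1, N3=0, N4=0, N5=0, N6=0, N7=1, N8=0, N9=1, N10=1, N11=0, N12=0, giving Y1=1, Y2=0. Observed Y1=0, Y2=1.
Test 1: faults giving observed Y1=0, Y2=1 are {N1 stuck-at-0, N6 stuck-at-1, N9 stuck-at-0}.
Test 2 (x1=0, x2=1, x3=1, x4=1, x5=1): fault-free N1=0, N2=1, N3=1, N4=0, N5=0, N6=0, N7=1, N8=0, N9=1, N10=1, N11=0, N12=0 → Y1=1, Y2=0; observed Y1=1, Y2=0. Eliminates N6 stuck-at-1, N9 stuck-at-0.
Only N1 stuck-at-0 is consistent with every test.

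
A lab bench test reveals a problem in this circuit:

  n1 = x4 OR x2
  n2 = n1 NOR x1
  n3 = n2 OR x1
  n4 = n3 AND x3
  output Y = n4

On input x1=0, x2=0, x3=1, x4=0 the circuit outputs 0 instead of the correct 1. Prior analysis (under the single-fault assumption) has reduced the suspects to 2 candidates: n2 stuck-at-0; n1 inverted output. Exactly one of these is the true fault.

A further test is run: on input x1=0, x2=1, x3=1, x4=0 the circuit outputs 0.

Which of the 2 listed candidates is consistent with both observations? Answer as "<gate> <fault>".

Evaluate each candidate on input x1=0, x2=1, x3=1, x4=0:
  n2 stuck-at-0: n1=1, n2=0 [stuck-at-0], n3=0, n4=0 → 0 — matches
  n1 inverted output: n1=0 [inverted output], n2=1, n3=1, n4=1 → 1 — eliminated
Only n2 stuck-at-0 reproduces the observed 0.

n2 stuck-at-0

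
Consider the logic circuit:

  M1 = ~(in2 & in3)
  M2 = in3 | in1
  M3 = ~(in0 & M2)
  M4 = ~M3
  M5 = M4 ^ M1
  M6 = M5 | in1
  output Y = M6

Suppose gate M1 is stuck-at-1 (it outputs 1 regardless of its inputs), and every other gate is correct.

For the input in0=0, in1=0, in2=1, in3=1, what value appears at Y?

1

Propagate with M1 forced: M1=1 [stuck-at-1], M2=1, M3=1, M4=0, M5=1, M6=1.
So Y = 1. (Without the fault it would be 0.)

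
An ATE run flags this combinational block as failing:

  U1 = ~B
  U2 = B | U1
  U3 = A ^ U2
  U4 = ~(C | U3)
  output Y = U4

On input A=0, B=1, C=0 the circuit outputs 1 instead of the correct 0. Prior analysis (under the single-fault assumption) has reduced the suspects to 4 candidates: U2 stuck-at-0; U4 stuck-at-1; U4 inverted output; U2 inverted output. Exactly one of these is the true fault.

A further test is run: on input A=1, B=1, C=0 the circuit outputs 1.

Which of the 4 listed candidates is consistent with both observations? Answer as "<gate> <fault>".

U4 stuck-at-1

Evaluate each candidate on input A=1, B=1, C=0:
  U2 stuck-at-0: U1=0, U2=0 [stuck-at-0], U3=1, U4=0 → 0 — eliminated
  U4 stuck-at-1: U1=0, U2=1, U3=0, U4=1 [stuck-at-1] → 1 — matches
  U4 inverted output: U1=0, U2=1, U3=0, U4=0 [inverted output] → 0 — eliminated
  U2 inverted output: U1=0, U2=0 [inverted output], U3=1, U4=0 → 0 — eliminated
Only U4 stuck-at-1 reproduces the observed 1.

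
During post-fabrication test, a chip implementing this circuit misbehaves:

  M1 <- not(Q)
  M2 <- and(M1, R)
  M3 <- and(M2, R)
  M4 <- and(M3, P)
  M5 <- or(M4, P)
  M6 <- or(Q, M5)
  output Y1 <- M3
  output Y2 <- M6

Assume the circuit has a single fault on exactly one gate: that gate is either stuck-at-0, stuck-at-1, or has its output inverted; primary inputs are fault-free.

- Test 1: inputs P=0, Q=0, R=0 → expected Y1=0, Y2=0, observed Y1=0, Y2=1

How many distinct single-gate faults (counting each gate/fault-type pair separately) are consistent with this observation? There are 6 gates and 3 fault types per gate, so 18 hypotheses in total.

6

Fault-free: M1=1, M2=0, M3=0, M4=0, M5=0, M6=0 → Y1=0, Y2=0. Observed Y1=0, Y2=1.
  M1: none of the 3 fault types match ✗
  M2: none of the 3 fault types match ✗
  M3: none of the 3 fault types match ✗
  M4: stuck-at-1, inverted output ✓; others ✗
  M5: stuck-at-1, inverted output ✓; others ✗
  M6: stuck-at-1, inverted output ✓; others ✗
Consistent faults: {M4 stuck-at-1, M4 inverted output, M5 stuck-at-1, M5 inverted output, M6 stuck-at-1, M6 inverted output} — 6 in all.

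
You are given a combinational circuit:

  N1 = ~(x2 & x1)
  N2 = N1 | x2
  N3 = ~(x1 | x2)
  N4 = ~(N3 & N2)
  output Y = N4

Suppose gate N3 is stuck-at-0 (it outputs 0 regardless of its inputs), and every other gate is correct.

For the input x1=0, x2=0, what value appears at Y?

1

Propagate with N3 forced: N1=1, N2=1, N3=0 [stuck-at-0], N4=1.
So Y = 1. (Without the fault it would be 0.)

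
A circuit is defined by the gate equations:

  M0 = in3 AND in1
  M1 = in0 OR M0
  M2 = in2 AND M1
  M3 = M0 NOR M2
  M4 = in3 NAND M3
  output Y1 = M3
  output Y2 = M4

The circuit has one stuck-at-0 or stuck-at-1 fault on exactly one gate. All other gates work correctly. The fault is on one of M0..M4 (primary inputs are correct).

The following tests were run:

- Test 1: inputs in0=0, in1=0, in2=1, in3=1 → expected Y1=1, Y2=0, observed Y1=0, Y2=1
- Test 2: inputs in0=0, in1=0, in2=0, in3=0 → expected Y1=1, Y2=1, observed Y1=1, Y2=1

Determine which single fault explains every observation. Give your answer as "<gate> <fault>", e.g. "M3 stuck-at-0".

M1 stuck-at-1

Fault-free values for test 1 (in0=0, in1=0, in2=1, in3=1): M0=0, M1=0, M2=0, M3=1, M4=0, giving Y1=1, Y2=0. Observed Y1=0, Y2=1.
Test 1: faults giving observed Y1=0, Y2=1 are {M0 stuck-at-1, M1 stuck-at-1, M2 stuck-at-1, M3 stuck-at-0}.
Test 2 (in0=0, in1=0, in2=0, in3=0): fault-free M0=0, M1=0, M2=0, M3=1, M4=1 → Y1=1, Y2=1; observed Y1=1, Y2=1. Eliminates M0 stuck-at-1, M2 stuck-at-1, M3 stuck-at-0.
Only M1 stuck-at-1 is consistent with every test.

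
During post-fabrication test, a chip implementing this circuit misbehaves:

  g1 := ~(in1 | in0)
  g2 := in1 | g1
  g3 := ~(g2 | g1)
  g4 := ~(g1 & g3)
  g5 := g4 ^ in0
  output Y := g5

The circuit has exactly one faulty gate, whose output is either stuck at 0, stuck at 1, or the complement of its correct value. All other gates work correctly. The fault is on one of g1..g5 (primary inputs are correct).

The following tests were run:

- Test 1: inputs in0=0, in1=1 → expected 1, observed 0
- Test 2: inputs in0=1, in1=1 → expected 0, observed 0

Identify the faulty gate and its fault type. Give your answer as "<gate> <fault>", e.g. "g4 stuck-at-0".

g5 stuck-at-0

Fault-free values for test 1 (in0=0, in1=1): g1=0, g2=1, g3=0, g4=1, g5=1, giving Y=1. Observed 0.
Test 1: faults giving observed 0 are {g4 stuck-at-0, g4 inverted output, g5 stuck-at-0, g5 inverted output}.
Test 2 (in0=1, in1=1): fault-free g1=0, g2=1, g3=0, g4=1, g5=0 → 0; observed 0. Eliminates g4 stuck-at-0, g4 inverted output, g5 inverted output.
Only g5 stuck-at-0 is consistent with every test.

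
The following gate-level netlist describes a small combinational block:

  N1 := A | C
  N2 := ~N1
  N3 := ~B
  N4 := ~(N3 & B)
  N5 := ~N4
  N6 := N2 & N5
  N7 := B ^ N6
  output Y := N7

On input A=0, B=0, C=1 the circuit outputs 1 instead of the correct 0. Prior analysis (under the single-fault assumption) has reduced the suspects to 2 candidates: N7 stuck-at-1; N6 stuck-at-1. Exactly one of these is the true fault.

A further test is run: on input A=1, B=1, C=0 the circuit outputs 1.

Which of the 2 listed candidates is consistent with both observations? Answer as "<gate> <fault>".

Evaluate each candidate on input A=1, B=1, C=0:
  N7 stuck-at-1: N1=1, N2=0, N3=0, N4=1, N5=0, N6=0, N7=1 [stuck-at-1] → 1 — matches
  N6 stuck-at-1: N1=1, N2=0, N3=0, N4=1, N5=0, N6=1 [stuck-at-1], N7=0 → 0 — eliminated
Only N7 stuck-at-1 reproduces the observed 1.

N7 stuck-at-1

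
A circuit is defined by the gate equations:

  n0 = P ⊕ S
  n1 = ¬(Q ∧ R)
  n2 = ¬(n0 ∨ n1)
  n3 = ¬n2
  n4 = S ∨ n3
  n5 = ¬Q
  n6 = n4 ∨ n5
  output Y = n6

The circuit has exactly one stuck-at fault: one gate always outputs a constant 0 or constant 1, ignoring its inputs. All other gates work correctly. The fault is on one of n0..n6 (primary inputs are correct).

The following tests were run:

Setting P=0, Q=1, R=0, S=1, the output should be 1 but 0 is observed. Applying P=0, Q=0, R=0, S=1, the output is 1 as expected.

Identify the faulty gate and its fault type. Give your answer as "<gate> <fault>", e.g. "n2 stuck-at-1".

Fault-free values for test 1 (P=0, Q=1, R=0, S=1): n0=1, n1=1, n2=0, n3=1, n4=1, n5=0, n6=1, giving Y=1. Observed 0.
Test 1: faults giving observed 0 are {n4 stuck-at-0, n6 stuck-at-0}.
Test 2 (P=0, Q=0, R=0, S=1): fault-free n0=1, n1=1, n2=0, n3=1, n4=1, n5=1, n6=1 → 1; observed 1. Eliminates n6 stuck-at-0.
Only n4 stuck-at-0 is consistent with every test.

n4 stuck-at-0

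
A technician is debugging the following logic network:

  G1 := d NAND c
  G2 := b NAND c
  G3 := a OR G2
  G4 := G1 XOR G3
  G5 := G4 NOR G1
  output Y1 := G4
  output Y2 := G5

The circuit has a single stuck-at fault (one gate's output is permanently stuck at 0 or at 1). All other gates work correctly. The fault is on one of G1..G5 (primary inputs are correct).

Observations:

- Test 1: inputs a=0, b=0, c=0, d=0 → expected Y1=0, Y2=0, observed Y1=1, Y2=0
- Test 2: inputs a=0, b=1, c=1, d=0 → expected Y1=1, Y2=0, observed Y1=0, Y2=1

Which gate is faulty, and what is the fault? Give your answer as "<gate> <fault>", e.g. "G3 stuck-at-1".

Fault-free values for test 1 (a=0, b=0, c=0, d=0): G1=1, G2=1, G3=1, G4=0, G5=0, giving Y1=0, Y2=0. Observed Y1=1, Y2=0.
Test 1: faults giving observed Y1=1, Y2=0 are {G1 stuck-at-0, G2 stuck-at-0, G3 stuck-at-0, G4 stuck-at-1}.
Test 2 (a=0, b=1, c=1, d=0): fault-free G1=1, G2=0, G3=0, G4=1, G5=0 → Y1=1, Y2=0; observed Y1=0, Y2=1. Eliminates G2 stuck-at-0, G3 stuck-at-0, G4 stuck-at-1.
Only G1 stuck-at-0 is consistent with every test.

G1 stuck-at-0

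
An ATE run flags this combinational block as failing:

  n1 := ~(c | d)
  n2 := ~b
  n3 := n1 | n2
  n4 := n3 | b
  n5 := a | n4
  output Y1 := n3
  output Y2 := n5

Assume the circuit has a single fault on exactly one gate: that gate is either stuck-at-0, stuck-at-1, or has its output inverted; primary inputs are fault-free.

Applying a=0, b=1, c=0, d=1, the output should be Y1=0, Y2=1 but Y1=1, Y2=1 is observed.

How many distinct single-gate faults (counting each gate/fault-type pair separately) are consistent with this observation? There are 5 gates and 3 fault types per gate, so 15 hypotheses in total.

Fault-free: n1=0, n2=0, n3=0, n4=1, n5=1 → Y1=0, Y2=1. Observed Y1=1, Y2=1.
  n1: stuck-at-1, inverted output ✓; others ✗
  n2: stuck-at-1, inverted output ✓; others ✗
  n3: stuck-at-1, inverted output ✓; others ✗
  n4: none of the 3 fault types match ✗
  n5: none of the 3 fault types match ✗
Consistent faults: {n1 stuck-at-1, n1 inverted output, n2 stuck-at-1, n2 inverted output, n3 stuck-at-1, n3 inverted output} — 6 in all.

6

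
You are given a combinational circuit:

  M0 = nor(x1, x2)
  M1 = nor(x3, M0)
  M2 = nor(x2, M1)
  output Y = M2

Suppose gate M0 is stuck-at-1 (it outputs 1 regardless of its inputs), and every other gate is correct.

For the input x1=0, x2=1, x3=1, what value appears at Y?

0

Propagate with M0 forced: M0=1 [stuck-at-1], M1=0, M2=0.
So Y = 0. (Same as the fault-free value — the fault is masked on this input.)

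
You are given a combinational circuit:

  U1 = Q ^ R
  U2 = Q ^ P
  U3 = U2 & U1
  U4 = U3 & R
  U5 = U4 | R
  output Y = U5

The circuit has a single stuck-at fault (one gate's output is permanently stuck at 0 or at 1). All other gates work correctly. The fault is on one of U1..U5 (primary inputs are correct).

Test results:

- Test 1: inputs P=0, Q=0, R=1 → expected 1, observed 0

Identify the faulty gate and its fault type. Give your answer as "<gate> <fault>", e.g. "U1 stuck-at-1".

Fault-free values for test 1 (P=0, Q=0, R=1): U1=1, U2=0, U3=0, U4=0, U5=1, giving Y=1. Observed 0.
Test 1: faults giving observed 0 are {U5 stuck-at-0}.
Only U5 stuck-at-0 is consistent with every test.

U5 stuck-at-0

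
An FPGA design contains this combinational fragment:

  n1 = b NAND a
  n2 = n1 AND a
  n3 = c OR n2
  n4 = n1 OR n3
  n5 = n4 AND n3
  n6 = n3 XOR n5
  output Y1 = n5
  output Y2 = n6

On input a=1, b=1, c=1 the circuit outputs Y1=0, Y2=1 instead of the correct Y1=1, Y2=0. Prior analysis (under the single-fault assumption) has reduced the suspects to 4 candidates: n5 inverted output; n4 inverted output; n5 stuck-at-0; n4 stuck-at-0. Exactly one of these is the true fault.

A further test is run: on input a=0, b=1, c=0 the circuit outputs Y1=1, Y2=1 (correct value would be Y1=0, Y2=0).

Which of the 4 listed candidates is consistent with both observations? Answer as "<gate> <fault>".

Evaluate each candidate on input a=0, b=1, c=0:
  n5 inverted output: n1=1, n2=0, n3=0, n4=1, n5=1 [inverted output], n6=1 → Y1=1, Y2=1 — matches
  n4 inverted output: n1=1, n2=0, n3=0, n4=0 [inverted output], n5=0, n6=0 → Y1=0, Y2=0 — eliminated
  n5 stuck-at-0: n1=1, n2=0, n3=0, n4=1, n5=0 [stuck-at-0], n6=0 → Y1=0, Y2=0 — eliminated
  n4 stuck-at-0: n1=1, n2=0, n3=0, n4=0 [stuck-at-0], n5=0, n6=0 → Y1=0, Y2=0 — eliminated
Only n5 inverted output reproduces the observed Y1=1, Y2=1.

n5 inverted output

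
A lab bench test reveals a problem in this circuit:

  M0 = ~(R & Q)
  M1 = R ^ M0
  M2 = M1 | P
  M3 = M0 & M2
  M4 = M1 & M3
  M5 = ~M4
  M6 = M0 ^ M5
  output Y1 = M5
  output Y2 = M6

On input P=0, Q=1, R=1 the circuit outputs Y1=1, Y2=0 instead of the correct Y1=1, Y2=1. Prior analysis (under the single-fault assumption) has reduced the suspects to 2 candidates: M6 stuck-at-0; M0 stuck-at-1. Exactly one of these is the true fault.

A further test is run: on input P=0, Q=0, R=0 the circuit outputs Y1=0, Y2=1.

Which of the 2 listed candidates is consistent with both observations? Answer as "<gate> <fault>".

M0 stuck-at-1

Evaluate each candidate on input P=0, Q=0, R=0:
  M6 stuck-at-0: M0=1, M1=1, M2=1, M3=1, M4=1, M5=0, M6=0 [stuck-at-0] → Y1=0, Y2=0 — eliminated
  M0 stuck-at-1: M0=1 [stuck-at-1], M1=1, M2=1, M3=1, M4=1, M5=0, M6=1 → Y1=0, Y2=1 — matches
Only M0 stuck-at-1 reproduces the observed Y1=0, Y2=1.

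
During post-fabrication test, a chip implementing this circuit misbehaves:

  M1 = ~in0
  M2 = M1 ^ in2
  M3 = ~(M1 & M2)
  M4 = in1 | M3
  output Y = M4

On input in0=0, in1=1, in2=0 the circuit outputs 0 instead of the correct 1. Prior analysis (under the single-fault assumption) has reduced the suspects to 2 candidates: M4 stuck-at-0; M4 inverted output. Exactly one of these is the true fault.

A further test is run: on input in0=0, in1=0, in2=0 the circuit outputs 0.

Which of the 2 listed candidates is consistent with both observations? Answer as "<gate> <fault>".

Evaluate each candidate on input in0=0, in1=0, in2=0:
  M4 stuck-at-0: M1=1, M2=1, M3=0, M4=0 [stuck-at-0] → 0 — matches
  M4 inverted output: M1=1, M2=1, M3=0, M4=1 [inverted output] → 1 — eliminated
Only M4 stuck-at-0 reproduces the observed 0.

M4 stuck-at-0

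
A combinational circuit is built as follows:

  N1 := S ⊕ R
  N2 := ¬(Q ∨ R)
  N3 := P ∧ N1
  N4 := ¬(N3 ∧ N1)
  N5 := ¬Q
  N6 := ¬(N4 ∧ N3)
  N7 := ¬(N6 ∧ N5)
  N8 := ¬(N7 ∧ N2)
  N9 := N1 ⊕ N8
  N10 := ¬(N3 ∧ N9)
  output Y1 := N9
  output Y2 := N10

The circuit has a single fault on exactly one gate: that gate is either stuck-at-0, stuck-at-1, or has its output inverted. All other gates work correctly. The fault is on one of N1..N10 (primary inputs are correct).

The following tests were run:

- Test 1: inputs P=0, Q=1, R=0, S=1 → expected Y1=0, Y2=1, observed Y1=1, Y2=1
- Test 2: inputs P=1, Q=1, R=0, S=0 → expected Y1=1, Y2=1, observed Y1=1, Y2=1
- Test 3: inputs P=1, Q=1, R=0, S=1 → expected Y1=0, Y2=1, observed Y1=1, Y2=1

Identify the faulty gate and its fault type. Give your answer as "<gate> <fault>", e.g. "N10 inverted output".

Fault-free values for test 1 (P=0, Q=1, R=0, S=1): N1=1, N2=0, N3=0, N4=1, N5=0, N6=1, N7=1, N8=1, N9=0, N10=1, giving Y1=0, Y2=1. Observed Y1=1, Y2=1.
Test 1: faults giving observed Y1=1, Y2=1 are {N1 stuck-at-0, N1 inverted output, N2 stuck-at-1, N2 inverted output, N8 stuck-at-0, N8 inverted output, N9 stuck-at-1, N9 inverted output}.
Test 2 (P=1, Q=1, R=0, S=0): fault-free N1=0, N2=0, N3=0, N4=1, N5=0, N6=1, N7=1, N8=1, N9=1, N10=1 → Y1=1, Y2=1; observed Y1=1, Y2=1. Eliminates N1 inverted output, N2 stuck-at-1, N2 inverted output, N8 stuck-at-0, N8 inverted output, N9 inverted output.
Test 3 (P=1, Q=1, R=0, S=1): fault-free N1=1, N2=0, N3=1, N4=0, N5=0, N6=1, N7=1, N8=1, N9=0, N10=1 → Y1=0, Y2=1; observed Y1=1, Y2=1. Eliminates N9 stuck-at-1.
Only N1 stuck-at-0 is consistent with every test.

N1 stuck-at-0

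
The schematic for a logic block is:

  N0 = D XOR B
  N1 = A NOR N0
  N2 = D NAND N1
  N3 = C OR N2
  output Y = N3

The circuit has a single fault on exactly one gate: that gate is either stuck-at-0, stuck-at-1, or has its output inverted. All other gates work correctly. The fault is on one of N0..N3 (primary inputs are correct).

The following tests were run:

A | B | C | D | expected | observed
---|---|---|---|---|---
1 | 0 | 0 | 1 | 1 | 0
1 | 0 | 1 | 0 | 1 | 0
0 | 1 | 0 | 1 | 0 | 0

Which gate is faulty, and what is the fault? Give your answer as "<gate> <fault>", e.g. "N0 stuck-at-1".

Fault-free values for test 1 (A=1, B=0, C=0, D=1): N0=1, N1=0, N2=1, N3=1, giving Y=1. Observed 0.
Test 1: faults giving observed 0 are {N1 stuck-at-1, N1 inverted output, N2 stuck-at-0, N2 inverted output, N3 stuck-at-0, N3 inverted output}.
Test 2 (A=1, B=0, C=1, D=0): fault-free N0=0, N1=0, N2=1, N3=1 → 1; observed 0. Eliminates N1 stuck-at-1, N1 inverted output, N2 stuck-at-0, N2 inverted output.
Test 3 (A=0, B=1, C=0, D=1): fault-free N0=0, N1=1, N2=0, N3=0 → 0; observed 0. Eliminates N3 inverted output.
Only N3 stuck-at-0 is consistent with every test.

N3 stuck-at-0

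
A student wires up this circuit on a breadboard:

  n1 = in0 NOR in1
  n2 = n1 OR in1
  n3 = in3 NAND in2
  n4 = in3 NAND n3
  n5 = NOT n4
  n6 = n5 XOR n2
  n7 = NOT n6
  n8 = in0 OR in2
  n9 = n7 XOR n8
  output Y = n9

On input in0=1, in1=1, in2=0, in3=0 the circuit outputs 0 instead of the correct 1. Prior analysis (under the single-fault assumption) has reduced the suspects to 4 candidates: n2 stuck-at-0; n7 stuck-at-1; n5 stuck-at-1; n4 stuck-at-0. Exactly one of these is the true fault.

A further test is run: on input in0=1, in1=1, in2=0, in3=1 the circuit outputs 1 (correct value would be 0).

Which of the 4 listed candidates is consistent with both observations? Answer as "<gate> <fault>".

n2 stuck-at-0

Evaluate each candidate on input in0=1, in1=1, in2=0, in3=1:
  n2 stuck-at-0: n1=0, n2=0 [stuck-at-0], n3=1, n4=0, n5=1, n6=1, n7=0, n8=1, n9=1 → 1 — matches
  n7 stuck-at-1: n1=0, n2=1, n3=1, n4=0, n5=1, n6=0, n7=1 [stuck-at-1], n8=1, n9=0 → 0 — eliminated
  n5 stuck-at-1: n1=0, n2=1, n3=1, n4=0, n5=1 [stuck-at-1], n6=0, n7=1, n8=1, n9=0 → 0 — eliminated
  n4 stuck-at-0: n1=0, n2=1, n3=1, n4=0 [stuck-at-0], n5=1, n6=0, n7=1, n8=1, n9=0 → 0 — eliminated
Only n2 stuck-at-0 reproduces the observed 1.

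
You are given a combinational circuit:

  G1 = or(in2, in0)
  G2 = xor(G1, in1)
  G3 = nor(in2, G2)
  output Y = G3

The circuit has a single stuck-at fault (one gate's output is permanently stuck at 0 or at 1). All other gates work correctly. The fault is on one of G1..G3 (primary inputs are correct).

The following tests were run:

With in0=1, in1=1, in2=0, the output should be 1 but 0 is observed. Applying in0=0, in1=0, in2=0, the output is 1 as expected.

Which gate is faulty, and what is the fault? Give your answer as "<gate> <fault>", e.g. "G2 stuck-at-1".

G1 stuck-at-0

Fault-free values for test 1 (in0=1, in1=1, in2=0): G1=1, G2=0, G3=1, giving Y=1. Observed 0.
Test 1: faults giving observed 0 are {G1 stuck-at-0, G2 stuck-at-1, G3 stuck-at-0}.
Test 2 (in0=0, in1=0, in2=0): fault-free G1=0, G2=0, G3=1 → 1; observed 1. Eliminates G2 stuck-at-1, G3 stuck-at-0.
Only G1 stuck-at-0 is consistent with every test.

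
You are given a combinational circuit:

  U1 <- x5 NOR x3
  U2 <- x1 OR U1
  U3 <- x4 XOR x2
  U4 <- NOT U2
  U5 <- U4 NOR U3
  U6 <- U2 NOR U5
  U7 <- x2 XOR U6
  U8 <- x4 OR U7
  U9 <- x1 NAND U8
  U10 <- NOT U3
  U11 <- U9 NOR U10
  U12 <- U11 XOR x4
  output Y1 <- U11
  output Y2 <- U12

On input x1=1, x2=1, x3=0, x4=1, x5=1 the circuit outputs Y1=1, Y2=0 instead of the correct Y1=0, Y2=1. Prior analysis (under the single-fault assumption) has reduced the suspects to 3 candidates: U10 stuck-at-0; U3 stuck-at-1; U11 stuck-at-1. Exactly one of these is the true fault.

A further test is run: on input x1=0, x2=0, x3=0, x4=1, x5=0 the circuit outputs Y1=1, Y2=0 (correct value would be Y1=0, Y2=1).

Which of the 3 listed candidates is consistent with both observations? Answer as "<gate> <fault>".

U11 stuck-at-1

Evaluate each candidate on input x1=0, x2=0, x3=0, x4=1, x5=0:
  U10 stuck-at-0: U1=1, U2=1, U3=1, U4=0, U5=0, U6=0, U7=0, U8=1, U9=1, U10=0 [stuck-at-0], U11=0, U12=1 → Y1=0, Y2=1 — eliminated
  U3 stuck-at-1: U1=1, U2=1, U3=1 [stuck-at-1], U4=0, U5=0, U6=0, U7=0, U8=1, U9=1, U10=0, U11=0, U12=1 → Y1=0, Y2=1 — eliminated
  U11 stuck-at-1: U1=1, U2=1, U3=1, U4=0, U5=0, U6=0, U7=0, U8=1, U9=1, U10=0, U11=1 [stuck-at-1], U12=0 → Y1=1, Y2=0 — matches
Only U11 stuck-at-1 reproduces the observed Y1=1, Y2=0.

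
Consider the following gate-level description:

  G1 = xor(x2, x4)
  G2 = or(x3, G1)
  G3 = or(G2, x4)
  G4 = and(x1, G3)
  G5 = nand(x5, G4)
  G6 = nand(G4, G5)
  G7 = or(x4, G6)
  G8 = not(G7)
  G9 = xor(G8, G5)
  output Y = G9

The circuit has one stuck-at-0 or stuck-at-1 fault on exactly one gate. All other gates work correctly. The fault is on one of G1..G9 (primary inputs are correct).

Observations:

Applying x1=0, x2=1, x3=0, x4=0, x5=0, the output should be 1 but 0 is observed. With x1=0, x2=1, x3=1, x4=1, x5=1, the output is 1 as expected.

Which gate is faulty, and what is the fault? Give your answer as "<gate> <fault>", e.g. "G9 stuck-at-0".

Fault-free values for test 1 (x1=0, x2=1, x3=0, x4=0, x5=0): G1=1, G2=1, G3=1, G4=0, G5=1, G6=1, G7=1, G8=0, G9=1, giving Y=1. Observed 0.
Test 1: faults giving observed 0 are {G4 stuck-at-1, G5 stuck-at-0, G6 stuck-at-0, G7 stuck-at-0, G8 stuck-at-1, G9 stuck-at-0}.
Test 2 (x1=0, x2=1, x3=1, x4=1, x5=1): fault-free G1=0, G2=1, G3=1, G4=0, G5=1, G6=1, G7=1, G8=0, G9=1 → 1; observed 1. Eliminates G4 stuck-at-1, G5 stuck-at-0, G7 stuck-at-0, G8 stuck-at-1, G9 stuck-at-0.
Only G6 stuck-at-0 is consistent with every test.

G6 stuck-at-0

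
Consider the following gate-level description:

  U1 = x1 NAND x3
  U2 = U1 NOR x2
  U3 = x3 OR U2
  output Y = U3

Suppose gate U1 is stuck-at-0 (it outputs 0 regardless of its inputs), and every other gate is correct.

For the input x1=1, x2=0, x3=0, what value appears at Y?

1

Propagate with U1 forced: U1=0 [stuck-at-0], U2=1, U3=1.
So Y = 1. (Without the fault it would be 0.)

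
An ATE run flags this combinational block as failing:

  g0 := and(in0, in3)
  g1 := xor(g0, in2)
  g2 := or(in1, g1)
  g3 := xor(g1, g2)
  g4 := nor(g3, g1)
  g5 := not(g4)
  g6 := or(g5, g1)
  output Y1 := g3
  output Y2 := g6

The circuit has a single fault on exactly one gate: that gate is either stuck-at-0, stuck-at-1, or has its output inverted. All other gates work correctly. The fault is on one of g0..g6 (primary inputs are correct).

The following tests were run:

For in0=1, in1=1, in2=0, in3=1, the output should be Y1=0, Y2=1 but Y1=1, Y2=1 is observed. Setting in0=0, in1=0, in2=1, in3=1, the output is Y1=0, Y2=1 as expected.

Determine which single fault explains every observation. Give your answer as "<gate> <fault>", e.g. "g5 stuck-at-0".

g0 stuck-at-0

Fault-free values for test 1 (in0=1, in1=1, in2=0, in3=1): g0=1, g1=1, g2=1, g3=0, g4=0, g5=1, g6=1, giving Y1=0, Y2=1. Observed Y1=1, Y2=1.
Test 1: faults giving observed Y1=1, Y2=1 are {g0 stuck-at-0, g0 inverted output, g1 stuck-at-0, g1 inverted output, g2 stuck-at-0, g2 inverted output, g3 stuck-at-1, g3 inverted output}.
Test 2 (in0=0, in1=0, in2=1, in3=1): fault-free g0=0, g1=1, g2=1, g3=0, g4=0, g5=1, g6=1 → Y1=0, Y2=1; observed Y1=0, Y2=1. Eliminates g0 inverted output, g1 stuck-at-0, g1 inverted output, g2 stuck-at-0, g2 inverted output, g3 stuck-at-1, g3 inverted output.
Only g0 stuck-at-0 is consistent with every test.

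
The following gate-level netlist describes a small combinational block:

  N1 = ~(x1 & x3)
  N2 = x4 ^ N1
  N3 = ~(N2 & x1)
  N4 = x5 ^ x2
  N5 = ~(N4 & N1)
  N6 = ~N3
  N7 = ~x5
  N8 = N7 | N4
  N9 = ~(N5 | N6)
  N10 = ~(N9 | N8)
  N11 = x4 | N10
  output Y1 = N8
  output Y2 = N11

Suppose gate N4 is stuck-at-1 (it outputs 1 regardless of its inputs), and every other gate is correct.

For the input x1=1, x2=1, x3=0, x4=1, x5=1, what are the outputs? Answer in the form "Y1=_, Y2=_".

Propagate with N4 forced: N1=1, N2=0, N3=1, N4=1 [stuck-at-1], N5=0, N6=0, N7=0, N8=1, N9=1, N10=0, N11=1.
So the outputs are Y1=1, Y2=1. (Without the fault they would be Y1=0, Y2=1.)

Y1=1, Y2=1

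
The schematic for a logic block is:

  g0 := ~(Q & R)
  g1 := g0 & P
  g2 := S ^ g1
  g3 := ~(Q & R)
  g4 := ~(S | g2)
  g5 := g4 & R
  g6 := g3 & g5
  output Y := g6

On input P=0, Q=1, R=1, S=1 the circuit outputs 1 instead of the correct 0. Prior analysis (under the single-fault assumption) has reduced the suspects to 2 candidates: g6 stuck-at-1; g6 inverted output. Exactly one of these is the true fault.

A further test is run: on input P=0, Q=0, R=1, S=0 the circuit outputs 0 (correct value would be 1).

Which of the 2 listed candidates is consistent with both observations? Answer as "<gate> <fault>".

g6 inverted output

Evaluate each candidate on input P=0, Q=0, R=1, S=0:
  g6 stuck-at-1: g0=1, g1=0, g2=0, g3=1, g4=1, g5=1, g6=1 [stuck-at-1] → 1 — eliminated
  g6 inverted output: g0=1, g1=0, g2=0, g3=1, g4=1, g5=1, g6=0 [inverted output] → 0 — matches
Only g6 inverted output reproduces the observed 0.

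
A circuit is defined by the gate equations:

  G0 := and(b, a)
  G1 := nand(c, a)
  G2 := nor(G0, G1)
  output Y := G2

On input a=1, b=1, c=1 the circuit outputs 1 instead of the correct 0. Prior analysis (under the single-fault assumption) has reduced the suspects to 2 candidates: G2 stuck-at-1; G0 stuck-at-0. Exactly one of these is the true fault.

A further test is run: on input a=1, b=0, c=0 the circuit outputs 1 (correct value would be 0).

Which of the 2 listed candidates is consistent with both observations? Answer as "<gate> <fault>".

G2 stuck-at-1

Evaluate each candidate on input a=1, b=0, c=0:
  G2 stuck-at-1: G0=0, G1=1, G2=1 [stuck-at-1] → 1 — matches
  G0 stuck-at-0: G0=0 [stuck-at-0], G1=1, G2=0 → 0 — eliminated
Only G2 stuck-at-1 reproduces the observed 1.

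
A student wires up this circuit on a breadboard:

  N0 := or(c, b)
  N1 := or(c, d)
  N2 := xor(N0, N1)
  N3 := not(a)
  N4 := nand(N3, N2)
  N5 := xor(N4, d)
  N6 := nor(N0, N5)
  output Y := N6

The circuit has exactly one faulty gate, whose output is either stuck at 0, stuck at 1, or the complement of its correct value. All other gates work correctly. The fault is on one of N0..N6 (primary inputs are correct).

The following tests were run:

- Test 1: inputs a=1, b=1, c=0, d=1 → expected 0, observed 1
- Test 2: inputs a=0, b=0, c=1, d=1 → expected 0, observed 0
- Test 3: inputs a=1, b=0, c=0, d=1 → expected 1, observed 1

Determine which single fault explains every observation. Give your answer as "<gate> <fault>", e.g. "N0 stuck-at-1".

N0 stuck-at-0

Fault-free values for test 1 (a=1, b=1, c=0, d=1): N0=1, N1=1, N2=0, N3=0, N4=1, N5=0, N6=0, giving Y=0. Observed 1.
Test 1: faults giving observed 1 are {N0 stuck-at-0, N0 inverted output, N6 stuck-at-1, N6 inverted output}.
Test 2 (a=0, b=0, c=1, d=1): fault-free N0=1, N1=1, N2=0, N3=1, N4=1, N5=0, N6=0 → 0; observed 0. Eliminates N6 stuck-at-1, N6 inverted output.
Test 3 (a=1, b=0, c=0, d=1): fault-free N0=0, N1=1, N2=1, N3=0, N4=1, N5=0, N6=1 → 1; observed 1. Eliminates N0 inverted output.
Only N0 stuck-at-0 is consistent with every test.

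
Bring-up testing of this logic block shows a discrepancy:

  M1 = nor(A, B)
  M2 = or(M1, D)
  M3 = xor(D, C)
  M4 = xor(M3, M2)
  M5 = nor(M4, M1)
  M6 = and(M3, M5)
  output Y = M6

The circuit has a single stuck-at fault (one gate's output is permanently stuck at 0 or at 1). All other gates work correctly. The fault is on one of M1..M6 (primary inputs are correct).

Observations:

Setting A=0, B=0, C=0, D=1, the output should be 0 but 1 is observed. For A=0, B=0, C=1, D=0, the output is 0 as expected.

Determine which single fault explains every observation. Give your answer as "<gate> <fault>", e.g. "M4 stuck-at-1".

M1 stuck-at-0

Fault-free values for test 1 (A=0, B=0, C=0, D=1): M1=1, M2=1, M3=1, M4=0, M5=0, M6=0, giving Y=0. Observed 1.
Test 1: faults giving observed 1 are {M1 stuck-at-0, M5 stuck-at-1, M6 stuck-at-1}.
Test 2 (A=0, B=0, C=1, D=0): fault-free M1=1, M2=1, M3=1, M4=0, M5=0, M6=0 → 0; observed 0. Eliminates M5 stuck-at-1, M6 stuck-at-1.
Only M1 stuck-at-0 is consistent with every test.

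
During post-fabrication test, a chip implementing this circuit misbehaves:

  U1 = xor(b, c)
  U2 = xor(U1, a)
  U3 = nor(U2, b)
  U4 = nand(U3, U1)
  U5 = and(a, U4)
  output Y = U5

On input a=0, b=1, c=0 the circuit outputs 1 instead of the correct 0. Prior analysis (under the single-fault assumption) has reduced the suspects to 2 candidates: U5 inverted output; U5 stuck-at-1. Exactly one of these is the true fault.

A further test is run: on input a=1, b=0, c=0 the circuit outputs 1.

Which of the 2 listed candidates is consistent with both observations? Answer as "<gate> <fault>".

Evaluate each candidate on input a=1, b=0, c=0:
  U5 inverted output: U1=0, U2=1, U3=0, U4=1, U5=0 [inverted output] → 0 — eliminated
  U5 stuck-at-1: U1=0, U2=1, U3=0, U4=1, U5=1 [stuck-at-1] → 1 — matches
Only U5 stuck-at-1 reproduces the observed 1.

U5 stuck-at-1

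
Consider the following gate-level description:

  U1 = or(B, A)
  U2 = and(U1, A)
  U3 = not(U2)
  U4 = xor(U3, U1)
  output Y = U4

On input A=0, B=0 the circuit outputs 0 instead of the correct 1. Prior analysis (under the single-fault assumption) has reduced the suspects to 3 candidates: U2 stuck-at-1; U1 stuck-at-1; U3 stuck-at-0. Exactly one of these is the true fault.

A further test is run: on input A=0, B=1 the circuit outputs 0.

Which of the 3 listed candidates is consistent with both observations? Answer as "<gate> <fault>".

U1 stuck-at-1

Evaluate each candidate on input A=0, B=1:
  U2 stuck-at-1: U1=1, U2=1 [stuck-at-1], U3=0, U4=1 → 1 — eliminated
  U1 stuck-at-1: U1=1 [stuck-at-1], U2=0, U3=1, U4=0 → 0 — matches
  U3 stuck-at-0: U1=1, U2=0, U3=0 [stuck-at-0], U4=1 → 1 — eliminated
Only U1 stuck-at-1 reproduces the observed 0.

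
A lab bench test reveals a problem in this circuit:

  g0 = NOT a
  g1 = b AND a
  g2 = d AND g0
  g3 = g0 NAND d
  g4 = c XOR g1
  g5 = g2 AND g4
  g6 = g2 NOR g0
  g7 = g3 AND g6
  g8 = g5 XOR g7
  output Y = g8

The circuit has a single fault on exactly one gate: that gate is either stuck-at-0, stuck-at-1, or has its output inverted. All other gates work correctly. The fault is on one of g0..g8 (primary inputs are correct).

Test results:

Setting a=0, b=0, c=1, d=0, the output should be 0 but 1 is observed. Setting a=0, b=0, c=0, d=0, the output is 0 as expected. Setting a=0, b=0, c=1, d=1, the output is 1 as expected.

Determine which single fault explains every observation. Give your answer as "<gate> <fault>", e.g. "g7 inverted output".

Fault-free values for test 1 (a=0, b=0, c=1, d=0): g0=1, g1=0, g2=0, g3=1, g4=1, g5=0, g6=0, g7=0, g8=0, giving Y=0. Observed 1.
Test 1: faults giving observed 1 are {g0 stuck-at-0, g0 inverted output, g2 stuck-at-1, g2 inverted output, g5 stuck-at-1, g5 inverted output, g6 stuck-at-1, g6 inverted output, g7 stuck-at-1, g7 inverted output, g8 stuck-at-1, g8 inverted output}.
Test 2 (a=0, b=0, c=0, d=0): fault-free g0=1, g1=0, g2=0, g3=1, g4=0, g5=0, g6=0, g7=0, g8=0 → 0; observed 0. Eliminates g0 stuck-at-0, g0 inverted output, g5 stuck-at-1, g5 inverted output, g6 stuck-at-1, g6 inverted output, g7 stuck-at-1, g7 inverted output, g8 stuck-at-1, g8 inverted output.
Test 3 (a=0, b=0, c=1, d=1): fault-free g0=1, g1=0, g2=1, g3=0, g4=1, g5=1, g6=0, g7=0, g8=1 → 1; observed 1. Eliminates g2 inverted output.
Only g2 stuck-at-1 is consistent with every test.

g2 stuck-at-1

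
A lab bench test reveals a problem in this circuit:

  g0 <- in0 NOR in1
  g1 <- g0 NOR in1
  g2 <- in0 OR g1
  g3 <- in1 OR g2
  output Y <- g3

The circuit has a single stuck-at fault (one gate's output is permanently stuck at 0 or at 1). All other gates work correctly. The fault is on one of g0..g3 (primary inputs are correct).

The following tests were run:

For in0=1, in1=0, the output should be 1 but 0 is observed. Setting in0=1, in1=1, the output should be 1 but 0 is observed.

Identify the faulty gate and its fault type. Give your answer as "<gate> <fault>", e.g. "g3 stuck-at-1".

Fault-free values for test 1 (in0=1, in1=0): g0=0, g1=1, g2=1, g3=1, giving Y=1. Observed 0.
Test 1: faults giving observed 0 are {g2 stuck-at-0, g3 stuck-at-0}.
Test 2 (in0=1, in1=1): fault-free g0=0, g1=0, g2=1, g3=1 → 1; observed 0. Eliminates g2 stuck-at-0.
Only g3 stuck-at-0 is consistent with every test.

g3 stuck-at-0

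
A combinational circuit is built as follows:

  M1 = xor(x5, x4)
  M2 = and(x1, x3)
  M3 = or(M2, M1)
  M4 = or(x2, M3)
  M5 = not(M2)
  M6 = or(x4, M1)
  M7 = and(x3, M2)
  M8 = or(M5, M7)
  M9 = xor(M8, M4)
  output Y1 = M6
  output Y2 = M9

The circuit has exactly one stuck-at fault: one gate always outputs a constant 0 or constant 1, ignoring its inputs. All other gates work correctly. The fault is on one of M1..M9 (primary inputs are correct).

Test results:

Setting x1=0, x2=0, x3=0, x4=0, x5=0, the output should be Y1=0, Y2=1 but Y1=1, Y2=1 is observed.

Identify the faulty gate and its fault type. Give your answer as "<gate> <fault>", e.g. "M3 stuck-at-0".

M6 stuck-at-1

Fault-free values for test 1 (x1=0, x2=0, x3=0, x4=0, x5=0): M1=0, M2=0, M3=0, M4=0, M5=1, M6=0, M7=0, M8=1, M9=1, giving Y1=0, Y2=1. Observed Y1=1, Y2=1.
Test 1: faults giving observed Y1=1, Y2=1 are {M6 stuck-at-1}.
Only M6 stuck-at-1 is consistent with every test.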